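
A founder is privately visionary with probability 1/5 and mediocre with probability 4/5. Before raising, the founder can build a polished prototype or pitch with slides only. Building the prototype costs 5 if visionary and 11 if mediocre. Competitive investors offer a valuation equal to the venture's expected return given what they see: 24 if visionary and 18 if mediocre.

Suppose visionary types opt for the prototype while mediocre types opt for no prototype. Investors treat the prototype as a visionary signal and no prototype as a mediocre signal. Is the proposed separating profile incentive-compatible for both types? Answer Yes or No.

Yes

Under these beliefs, the prototype earns valuation 24 and no prototype earns valuation 18.
visionary: the prototype nets 24 − 5 = 19; no prototype nets 18. visionary prefers the prototype.
mediocre: the prototype nets 24 − 11 = 13; no prototype nets 18. mediocre prefers no prototype.
Neither type deviates, so the separating profile is an equilibrium.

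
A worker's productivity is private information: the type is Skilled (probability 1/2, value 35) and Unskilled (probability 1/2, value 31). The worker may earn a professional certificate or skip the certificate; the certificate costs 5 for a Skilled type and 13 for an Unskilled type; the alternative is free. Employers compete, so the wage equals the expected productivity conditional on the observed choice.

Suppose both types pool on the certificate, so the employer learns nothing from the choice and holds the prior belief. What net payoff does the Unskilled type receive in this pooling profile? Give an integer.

20

Pooled wage = 1/2·35 + 1/2·31 = 33.
Unskilled pays cost 13 for the certificate, so net payoff = 33 − 13 = 20.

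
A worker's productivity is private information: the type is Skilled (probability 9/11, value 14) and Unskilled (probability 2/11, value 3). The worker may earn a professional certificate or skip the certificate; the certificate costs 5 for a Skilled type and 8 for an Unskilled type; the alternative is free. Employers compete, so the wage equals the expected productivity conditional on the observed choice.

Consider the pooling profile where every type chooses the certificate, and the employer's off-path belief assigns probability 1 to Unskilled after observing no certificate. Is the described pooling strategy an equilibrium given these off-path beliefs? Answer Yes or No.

Yes

On path, the employer holds the prior and pays 9/11·14 + 2/11·3 = 12. Off path (no certificate), believing Unskilled, it pays 3.
Skilled: the certificate nets 12 − 5 = 7; no certificate nets 3. Skilled stays.
Unskilled: the certificate nets 12 − 8 = 4; no certificate nets 3. Unskilled stays.
No type deviates, so pooling is sustained.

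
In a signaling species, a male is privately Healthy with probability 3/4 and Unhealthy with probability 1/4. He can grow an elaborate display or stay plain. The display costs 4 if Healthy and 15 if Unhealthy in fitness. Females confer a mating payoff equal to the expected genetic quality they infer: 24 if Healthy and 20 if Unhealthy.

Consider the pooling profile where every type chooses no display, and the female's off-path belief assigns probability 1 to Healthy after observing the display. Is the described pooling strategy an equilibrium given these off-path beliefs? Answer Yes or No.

On path, the female holds the prior and pays 3/4·24 + 1/4·20 = 23. Off path (the display), believing Healthy, it pays 24.
Healthy: no display nets 23; the display nets 24 − 4 = 20. Healthy stays.
Unhealthy: no display nets 23; the display nets 24 − 15 = 9. Unhealthy stays.
No type deviates, so pooling is sustained.

Yes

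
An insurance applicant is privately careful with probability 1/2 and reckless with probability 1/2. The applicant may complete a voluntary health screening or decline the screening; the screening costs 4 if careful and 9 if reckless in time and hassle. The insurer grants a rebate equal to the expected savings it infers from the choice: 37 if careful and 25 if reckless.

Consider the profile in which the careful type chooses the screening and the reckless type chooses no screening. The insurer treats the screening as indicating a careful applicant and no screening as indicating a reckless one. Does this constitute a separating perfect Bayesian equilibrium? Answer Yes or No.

No

Under these beliefs, the screening earns rebate 37 and no screening earns rebate 25.
careful: the screening nets 37 − 4 = 33; no screening nets 25. careful prefers the screening.
reckless: the screening nets 37 − 9 = 28; no screening nets 25. reckless would deviate to the screening.
reckless has a profitable deviation, so the profile is not an equilibrium.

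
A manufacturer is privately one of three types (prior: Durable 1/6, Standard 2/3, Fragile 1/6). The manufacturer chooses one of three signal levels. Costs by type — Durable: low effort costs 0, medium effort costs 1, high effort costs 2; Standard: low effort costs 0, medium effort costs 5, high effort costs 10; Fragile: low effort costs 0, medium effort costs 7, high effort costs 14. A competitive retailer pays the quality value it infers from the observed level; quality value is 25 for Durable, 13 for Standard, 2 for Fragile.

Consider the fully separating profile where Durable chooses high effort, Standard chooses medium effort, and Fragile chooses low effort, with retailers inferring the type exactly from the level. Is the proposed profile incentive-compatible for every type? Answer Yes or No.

No

Separating prices: high effort → 25, medium effort → 13, low effort → 2.
Durable (assigned high effort): low effort: 2 − 0 = 2; medium effort: 13 − 1 = 12; high effort: 25 − 2 = 23. Durable stays.
Standard (assigned medium effort): low effort: 2 − 0 = 2; medium effort: 13 − 5 = 8; high effort: 25 − 10 = 15. Standard prefers high effort.
Fragile (assigned low effort): low effort: 2 − 0 = 2; medium effort: 13 − 7 = 6; high effort: 25 − 14 = 11. Fragile prefers high effort.
At least one type deviates; the separating profile fails.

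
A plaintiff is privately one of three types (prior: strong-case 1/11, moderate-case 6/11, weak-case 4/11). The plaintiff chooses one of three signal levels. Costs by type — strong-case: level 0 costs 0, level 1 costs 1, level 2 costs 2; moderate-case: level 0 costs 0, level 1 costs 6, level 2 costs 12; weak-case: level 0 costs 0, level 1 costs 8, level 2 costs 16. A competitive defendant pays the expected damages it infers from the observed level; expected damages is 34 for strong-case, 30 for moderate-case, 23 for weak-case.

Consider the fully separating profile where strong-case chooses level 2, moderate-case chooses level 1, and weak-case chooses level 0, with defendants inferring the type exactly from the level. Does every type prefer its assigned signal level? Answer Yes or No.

Separating settlements: level 2 → 34, level 1 → 30, level 0 → 23.
strong-case (assigned level 2): level 0: 23 − 0 = 23; level 1: 30 − 1 = 29; level 2: 34 − 2 = 32. strong-case stays.
moderate-case (assigned level 1): level 0: 23 − 0 = 23; level 1: 30 − 6 = 24; level 2: 34 − 12 = 22. moderate-case stays.
weak-case (assigned level 0): level 0: 23 − 0 = 23; level 1: 30 − 8 = 22; level 2: 34 − 16 = 18. weak-case stays.
Every type prefers its assigned level; separation holds.

Yes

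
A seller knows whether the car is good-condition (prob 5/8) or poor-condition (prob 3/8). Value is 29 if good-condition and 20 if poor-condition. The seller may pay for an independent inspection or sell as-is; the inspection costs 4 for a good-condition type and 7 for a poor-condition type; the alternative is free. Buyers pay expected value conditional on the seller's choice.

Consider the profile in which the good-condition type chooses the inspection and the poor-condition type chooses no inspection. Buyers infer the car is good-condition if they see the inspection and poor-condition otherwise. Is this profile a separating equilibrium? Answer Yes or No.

No

Under these beliefs, the inspection earns price 29 and no inspection earns price 20.
good-condition: the inspection nets 29 − 4 = 25; no inspection nets 20. good-condition prefers the inspection.
poor-condition: the inspection nets 29 − 7 = 22; no inspection nets 20. poor-condition would deviate to the inspection.
poor-condition has a profitable deviation, so the profile is not an equilibrium.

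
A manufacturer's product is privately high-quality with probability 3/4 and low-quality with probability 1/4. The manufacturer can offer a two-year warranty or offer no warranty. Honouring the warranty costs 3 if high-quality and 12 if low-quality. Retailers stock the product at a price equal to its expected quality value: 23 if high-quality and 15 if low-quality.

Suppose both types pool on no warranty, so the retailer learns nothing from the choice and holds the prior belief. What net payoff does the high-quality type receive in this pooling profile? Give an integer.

Pooled price = 3/4·23 + 1/4·15 = 21.
high-quality pays no cost for no warranty, so net payoff = 21.

21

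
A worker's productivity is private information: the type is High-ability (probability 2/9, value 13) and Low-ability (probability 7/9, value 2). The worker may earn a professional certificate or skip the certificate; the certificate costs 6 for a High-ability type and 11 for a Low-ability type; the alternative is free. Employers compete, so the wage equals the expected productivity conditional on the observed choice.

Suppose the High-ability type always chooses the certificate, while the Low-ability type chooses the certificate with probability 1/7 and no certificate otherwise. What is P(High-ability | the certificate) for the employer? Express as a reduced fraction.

P(the certificate) = (2/9)·1 + (7/9)·(1/7) = 1/3.
By Bayes' rule, P(High-ability | the certificate) = (2/9) / (1/3) = 2/3.

2/3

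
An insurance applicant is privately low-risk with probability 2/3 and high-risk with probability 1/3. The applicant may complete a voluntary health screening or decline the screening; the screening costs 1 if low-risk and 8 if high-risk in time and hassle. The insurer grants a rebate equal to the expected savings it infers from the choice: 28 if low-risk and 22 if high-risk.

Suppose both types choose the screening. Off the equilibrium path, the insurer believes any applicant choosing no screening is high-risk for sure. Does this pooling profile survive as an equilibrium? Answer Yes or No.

On path, the insurer holds the prior and pays 2/3·28 + 1/3·22 = 26. Off path (no screening), believing high-risk, it pays 22.
low-risk: the screening nets 26 − 1 = 25; no screening nets 22. low-risk stays.
high-risk: the screening nets 26 − 8 = 18; no screening nets 22. high-risk would deviate.
A type deviates, so pooling fails.

No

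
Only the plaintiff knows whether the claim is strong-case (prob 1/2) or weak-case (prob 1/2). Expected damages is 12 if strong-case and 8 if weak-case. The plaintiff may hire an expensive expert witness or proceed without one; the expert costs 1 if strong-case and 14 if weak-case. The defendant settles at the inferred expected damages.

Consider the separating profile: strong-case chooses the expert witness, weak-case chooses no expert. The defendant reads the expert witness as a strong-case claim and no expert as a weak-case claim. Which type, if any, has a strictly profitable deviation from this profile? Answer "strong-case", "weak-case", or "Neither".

The expert witness pays 12; no expert pays 8.
strong-case: assigned the expert witness, nets 12 − 1 = 11; deviating to no expert nets 8.
weak-case: assigned no expert, nets 8; deviating to the expert witness nets 12 − 14 = -2.
Both types strictly prefer their assigned action; no profitable deviation.

Neither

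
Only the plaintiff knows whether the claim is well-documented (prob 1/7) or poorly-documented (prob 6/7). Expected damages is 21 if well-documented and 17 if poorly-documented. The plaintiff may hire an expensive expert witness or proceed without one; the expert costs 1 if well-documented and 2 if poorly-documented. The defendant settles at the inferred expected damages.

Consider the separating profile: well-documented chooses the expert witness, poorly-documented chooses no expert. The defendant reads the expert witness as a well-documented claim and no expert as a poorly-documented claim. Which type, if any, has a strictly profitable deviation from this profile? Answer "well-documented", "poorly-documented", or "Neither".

The expert witness pays 21; no expert pays 17.
well-documented: assigned the expert witness, nets 21 − 1 = 20; deviating to no expert nets 17.
poorly-documented: assigned no expert, nets 17; deviating to the expert witness nets 21 − 2 = 19.
The poorly-documented type gains 2 by deviating.

poorly-documented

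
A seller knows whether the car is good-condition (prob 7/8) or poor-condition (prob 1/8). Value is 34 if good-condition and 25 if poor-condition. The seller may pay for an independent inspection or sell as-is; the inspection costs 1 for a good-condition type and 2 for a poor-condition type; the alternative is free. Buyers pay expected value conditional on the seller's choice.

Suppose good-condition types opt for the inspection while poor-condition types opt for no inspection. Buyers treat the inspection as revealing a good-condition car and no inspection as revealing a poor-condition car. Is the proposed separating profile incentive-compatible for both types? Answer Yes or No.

Under these beliefs, the inspection earns price 34 and no inspection earns price 25.
good-condition: the inspection nets 34 − 1 = 33; no inspection nets 25. good-condition prefers the inspection.
poor-condition: the inspection nets 34 − 2 = 32; no inspection nets 25. poor-condition would deviate to the inspection.
poor-condition has a profitable deviation, so the profile is not an equilibrium.

No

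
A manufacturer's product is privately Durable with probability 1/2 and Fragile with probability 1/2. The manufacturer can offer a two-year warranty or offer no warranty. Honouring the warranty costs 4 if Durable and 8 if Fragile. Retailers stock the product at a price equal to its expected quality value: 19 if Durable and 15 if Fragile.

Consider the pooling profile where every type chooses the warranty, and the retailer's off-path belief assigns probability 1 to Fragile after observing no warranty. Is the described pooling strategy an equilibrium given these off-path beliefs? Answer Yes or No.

On path, the retailer holds the prior and pays 1/2·19 + 1/2·15 = 17. Off path (no warranty), believing Fragile, it pays 15.
Durable: the warranty nets 17 − 4 = 13; no warranty nets 15. Durable would deviate.
Fragile: the warranty nets 17 − 8 = 9; no warranty nets 15. Fragile would deviate.
A type deviates, so pooling fails.

No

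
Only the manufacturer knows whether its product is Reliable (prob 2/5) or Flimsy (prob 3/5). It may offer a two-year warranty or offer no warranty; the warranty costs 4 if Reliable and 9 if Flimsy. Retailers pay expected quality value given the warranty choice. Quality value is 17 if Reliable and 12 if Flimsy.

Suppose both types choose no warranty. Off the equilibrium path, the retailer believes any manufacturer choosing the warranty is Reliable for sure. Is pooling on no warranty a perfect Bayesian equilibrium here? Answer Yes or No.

On path, the retailer holds the prior and pays 2/5·17 + 3/5·12 = 14. Off path (the warranty), believing Reliable, it pays 17.
Reliable: no warranty nets 14; the warranty nets 17 − 4 = 13. Reliable stays.
Flimsy: no warranty nets 14; the warranty nets 17 − 9 = 8. Flimsy stays.
No type deviates, so pooling is sustained.

Yes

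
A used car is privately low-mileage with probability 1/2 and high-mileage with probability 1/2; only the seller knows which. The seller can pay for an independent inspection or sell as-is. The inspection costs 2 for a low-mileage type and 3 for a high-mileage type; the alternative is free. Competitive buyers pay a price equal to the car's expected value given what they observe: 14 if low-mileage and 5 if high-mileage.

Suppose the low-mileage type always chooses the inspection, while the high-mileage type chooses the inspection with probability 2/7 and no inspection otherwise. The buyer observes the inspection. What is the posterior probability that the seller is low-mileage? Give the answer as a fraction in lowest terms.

P(the inspection) = (1/2)·1 + (1/2)·(2/7) = 9/14.
By Bayes' rule, P(low-mileage | the inspection) = (1/2) / (9/14) = 7/9.

7/9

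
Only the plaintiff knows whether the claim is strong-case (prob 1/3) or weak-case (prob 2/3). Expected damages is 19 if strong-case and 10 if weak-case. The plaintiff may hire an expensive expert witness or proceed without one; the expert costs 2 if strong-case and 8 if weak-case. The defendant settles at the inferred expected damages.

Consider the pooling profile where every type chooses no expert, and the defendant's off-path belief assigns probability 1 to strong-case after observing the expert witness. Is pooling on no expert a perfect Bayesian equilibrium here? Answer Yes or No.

No

On path, the defendant holds the prior and pays 1/3·19 + 2/3·10 = 13. Off path (the expert witness), believing strong-case, it pays 19.
strong-case: no expert nets 13; the expert witness nets 19 − 2 = 17. strong-case would deviate.
weak-case: no expert nets 13; the expert witness nets 19 − 8 = 11. weak-case stays.
A type deviates, so pooling fails.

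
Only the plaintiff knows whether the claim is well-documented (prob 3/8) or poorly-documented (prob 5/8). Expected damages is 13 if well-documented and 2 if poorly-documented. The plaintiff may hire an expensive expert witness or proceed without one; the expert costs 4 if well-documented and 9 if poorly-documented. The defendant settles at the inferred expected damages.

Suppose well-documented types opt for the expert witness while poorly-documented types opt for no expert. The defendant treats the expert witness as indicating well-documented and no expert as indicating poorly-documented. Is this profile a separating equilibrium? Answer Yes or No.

No

Under these beliefs, the expert witness earns settlement 13 and no expert earns settlement 2.
well-documented: the expert witness nets 13 − 4 = 9; no expert nets 2. well-documented prefers the expert witness.
poorly-documented: the expert witness nets 13 − 9 = 4; no expert nets 2. poorly-documented would deviate to the expert witness.
poorly-documented has a profitable deviation, so the profile is not an equilibrium.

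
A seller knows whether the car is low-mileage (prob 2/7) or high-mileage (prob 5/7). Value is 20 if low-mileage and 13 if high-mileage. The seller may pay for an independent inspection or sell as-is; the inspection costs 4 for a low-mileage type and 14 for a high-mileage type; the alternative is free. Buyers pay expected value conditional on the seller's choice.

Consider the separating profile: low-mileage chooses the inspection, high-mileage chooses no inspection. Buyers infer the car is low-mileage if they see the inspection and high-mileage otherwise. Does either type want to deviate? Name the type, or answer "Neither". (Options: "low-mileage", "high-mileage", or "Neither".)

Neither

The inspection pays 20; no inspection pays 13.
low-mileage: assigned the inspection, nets 20 − 4 = 16; deviating to no inspection nets 13.
high-mileage: assigned no inspection, nets 13; deviating to the inspection nets 20 − 14 = 6.
Both types strictly prefer their assigned action; no profitable deviation.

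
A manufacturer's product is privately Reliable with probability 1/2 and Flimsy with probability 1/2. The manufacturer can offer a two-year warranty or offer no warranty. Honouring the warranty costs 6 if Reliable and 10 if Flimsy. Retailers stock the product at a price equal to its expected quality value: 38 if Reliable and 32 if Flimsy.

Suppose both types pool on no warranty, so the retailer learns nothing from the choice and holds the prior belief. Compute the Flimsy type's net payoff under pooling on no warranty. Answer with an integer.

35

Pooled price = 1/2·38 + 1/2·32 = 35.
Flimsy pays no cost for no warranty, so net payoff = 35.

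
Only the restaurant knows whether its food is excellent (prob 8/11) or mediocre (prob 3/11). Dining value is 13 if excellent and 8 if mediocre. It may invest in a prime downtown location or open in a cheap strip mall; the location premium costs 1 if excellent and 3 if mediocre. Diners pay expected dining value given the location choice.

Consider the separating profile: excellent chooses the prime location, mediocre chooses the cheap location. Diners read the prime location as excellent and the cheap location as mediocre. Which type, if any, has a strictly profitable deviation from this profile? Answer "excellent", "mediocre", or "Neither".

The prime location pays 13; the cheap location pays 8.
excellent: assigned the prime location, nets 13 − 1 = 12; deviating to the cheap location nets 8.
mediocre: assigned the cheap location, nets 8; deviating to the prime location nets 13 − 3 = 10.
The mediocre type gains 2 by deviating.

mediocre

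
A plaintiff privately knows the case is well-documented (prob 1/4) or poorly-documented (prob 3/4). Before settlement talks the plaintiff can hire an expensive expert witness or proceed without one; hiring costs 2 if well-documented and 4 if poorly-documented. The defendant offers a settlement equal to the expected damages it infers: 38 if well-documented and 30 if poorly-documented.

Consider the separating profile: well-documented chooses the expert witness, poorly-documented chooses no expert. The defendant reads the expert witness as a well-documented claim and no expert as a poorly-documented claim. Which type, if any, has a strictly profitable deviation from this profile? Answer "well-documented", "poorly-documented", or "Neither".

The expert witness pays 38; no expert pays 30.
well-documented: assigned the expert witness, nets 38 − 2 = 36; deviating to no expert nets 30.
poorly-documented: assigned no expert, nets 30; deviating to the expert witness nets 38 − 4 = 34.
The poorly-documented type gains 4 by deviating.

poorly-documented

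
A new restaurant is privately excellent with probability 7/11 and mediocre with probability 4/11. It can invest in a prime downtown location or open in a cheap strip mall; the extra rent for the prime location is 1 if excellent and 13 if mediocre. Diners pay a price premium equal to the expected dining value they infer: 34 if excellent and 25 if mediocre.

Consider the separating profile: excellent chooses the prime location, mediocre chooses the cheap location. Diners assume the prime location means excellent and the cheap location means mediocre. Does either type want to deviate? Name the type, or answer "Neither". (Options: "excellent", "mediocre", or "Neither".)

Neither

The prime location pays 34; the cheap location pays 25.
excellent: assigned the prime location, nets 34 − 1 = 33; deviating to the cheap location nets 25.
mediocre: assigned the cheap location, nets 25; deviating to the prime location nets 34 − 13 = 21.
Both types strictly prefer their assigned action; no profitable deviation.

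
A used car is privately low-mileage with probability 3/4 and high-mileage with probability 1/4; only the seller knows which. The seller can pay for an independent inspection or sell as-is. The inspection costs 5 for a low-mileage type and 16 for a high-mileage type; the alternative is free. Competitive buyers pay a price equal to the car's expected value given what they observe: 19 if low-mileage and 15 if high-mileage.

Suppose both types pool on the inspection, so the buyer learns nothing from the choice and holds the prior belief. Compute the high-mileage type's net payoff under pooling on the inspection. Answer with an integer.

2

Pooled price = 3/4·19 + 1/4·15 = 18.
high-mileage pays cost 16 for the inspection, so net payoff = 18 − 16 = 2.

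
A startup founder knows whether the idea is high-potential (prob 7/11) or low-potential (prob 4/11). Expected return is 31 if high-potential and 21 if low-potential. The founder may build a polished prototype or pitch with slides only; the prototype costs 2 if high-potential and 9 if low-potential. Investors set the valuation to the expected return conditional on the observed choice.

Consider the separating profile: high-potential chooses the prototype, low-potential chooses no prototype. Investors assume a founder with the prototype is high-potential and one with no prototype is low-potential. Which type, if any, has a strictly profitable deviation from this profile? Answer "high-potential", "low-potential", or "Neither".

low-potential

The prototype pays 31; no prototype pays 21.
high-potential: assigned the prototype, nets 31 − 2 = 29; deviating to no prototype nets 21.
low-potential: assigned no prototype, nets 21; deviating to the prototype nets 31 − 9 = 22.
The low-potential type gains 1 by deviating.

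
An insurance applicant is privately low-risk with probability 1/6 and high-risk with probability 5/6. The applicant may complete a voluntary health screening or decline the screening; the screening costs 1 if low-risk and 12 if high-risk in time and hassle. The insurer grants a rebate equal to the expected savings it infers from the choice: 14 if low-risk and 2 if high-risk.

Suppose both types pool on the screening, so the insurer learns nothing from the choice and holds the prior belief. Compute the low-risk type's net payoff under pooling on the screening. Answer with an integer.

Pooled rebate = 1/6·14 + 5/6·2 = 4.
low-risk pays cost 1 for the screening, so net payoff = 4 − 1 = 3.

3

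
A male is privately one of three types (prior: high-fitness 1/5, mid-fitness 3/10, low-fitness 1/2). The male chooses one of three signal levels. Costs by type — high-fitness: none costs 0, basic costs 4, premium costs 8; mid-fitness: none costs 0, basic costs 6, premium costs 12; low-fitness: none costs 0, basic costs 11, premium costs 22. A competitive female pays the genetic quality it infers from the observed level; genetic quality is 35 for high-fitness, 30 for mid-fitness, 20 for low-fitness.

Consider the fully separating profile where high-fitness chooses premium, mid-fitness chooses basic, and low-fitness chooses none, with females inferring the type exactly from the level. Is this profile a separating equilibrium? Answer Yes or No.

Separating mating payoffs: premium → 35, basic → 30, none → 20.
high-fitness (assigned premium): none: 20 − 0 = 20; basic: 30 − 4 = 26; premium: 35 − 8 = 27. high-fitness stays.
mid-fitness (assigned basic): none: 20 − 0 = 20; basic: 30 − 6 = 24; premium: 35 − 12 = 23. mid-fitness stays.
low-fitness (assigned none): none: 20 − 0 = 20; basic: 30 − 11 = 19; premium: 35 − 22 = 13. low-fitness stays.
Every type prefers its assigned level; separation holds.

Yes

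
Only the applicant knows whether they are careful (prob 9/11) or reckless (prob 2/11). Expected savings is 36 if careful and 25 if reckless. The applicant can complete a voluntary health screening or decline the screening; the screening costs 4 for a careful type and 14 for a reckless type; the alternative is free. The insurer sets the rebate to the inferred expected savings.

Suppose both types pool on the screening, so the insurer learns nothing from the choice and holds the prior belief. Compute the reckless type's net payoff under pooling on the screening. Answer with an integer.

Pooled rebate = 9/11·36 + 2/11·25 = 34.
reckless pays cost 14 for the screening, so net payoff = 34 − 14 = 20.

20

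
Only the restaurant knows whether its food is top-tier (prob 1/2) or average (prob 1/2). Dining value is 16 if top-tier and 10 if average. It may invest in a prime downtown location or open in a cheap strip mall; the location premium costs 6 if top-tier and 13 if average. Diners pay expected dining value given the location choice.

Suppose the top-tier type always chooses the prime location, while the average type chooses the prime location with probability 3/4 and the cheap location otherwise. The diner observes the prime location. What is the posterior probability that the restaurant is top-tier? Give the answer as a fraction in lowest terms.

P(the prime location) = (1/2)·1 + (1/2)·(3/4) = 7/8.
By Bayes' rule, P(top-tier | the prime location) = (1/2) / (7/8) = 4/7.

4/7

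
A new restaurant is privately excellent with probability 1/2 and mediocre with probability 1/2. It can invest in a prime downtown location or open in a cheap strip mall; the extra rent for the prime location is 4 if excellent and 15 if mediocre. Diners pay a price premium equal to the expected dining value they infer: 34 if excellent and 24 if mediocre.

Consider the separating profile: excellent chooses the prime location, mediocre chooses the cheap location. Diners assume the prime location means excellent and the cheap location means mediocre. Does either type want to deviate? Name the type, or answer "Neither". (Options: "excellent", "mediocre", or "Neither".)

Neither

The prime location pays 34; the cheap location pays 24.
excellent: assigned the prime location, nets 34 − 4 = 30; deviating to the cheap location nets 24.
mediocre: assigned the cheap location, nets 24; deviating to the prime location nets 34 − 15 = 19.
Both types strictly prefer their assigned action; no profitable deviation.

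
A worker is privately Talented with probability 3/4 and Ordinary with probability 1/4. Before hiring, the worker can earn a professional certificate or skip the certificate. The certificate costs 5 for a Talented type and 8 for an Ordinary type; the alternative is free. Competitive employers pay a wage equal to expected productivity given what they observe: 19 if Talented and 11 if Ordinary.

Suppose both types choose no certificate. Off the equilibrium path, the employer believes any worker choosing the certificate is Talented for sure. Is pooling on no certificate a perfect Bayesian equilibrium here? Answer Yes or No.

Yes

On path, the employer holds the prior and pays 3/4·19 + 1/4·11 = 17. Off path (the certificate), believing Talented, it pays 19.
Talented: no certificate nets 17; the certificate nets 19 − 5 = 14. Talented stays.
Ordinary: no certificate nets 17; the certificate nets 19 − 8 = 11. Ordinary stays.
No type deviates, so pooling is sustained.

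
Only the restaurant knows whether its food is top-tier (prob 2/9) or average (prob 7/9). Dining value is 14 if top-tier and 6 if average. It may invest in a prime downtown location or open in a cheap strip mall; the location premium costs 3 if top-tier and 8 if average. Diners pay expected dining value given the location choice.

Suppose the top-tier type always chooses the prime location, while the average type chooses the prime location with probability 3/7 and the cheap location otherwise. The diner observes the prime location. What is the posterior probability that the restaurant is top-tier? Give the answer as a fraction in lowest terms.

P(the prime location) = (2/9)·1 + (7/9)·(3/7) = 5/9.
By Bayes' rule, P(top-tier | the prime location) = (2/9) / (5/9) = 2/5.

2/5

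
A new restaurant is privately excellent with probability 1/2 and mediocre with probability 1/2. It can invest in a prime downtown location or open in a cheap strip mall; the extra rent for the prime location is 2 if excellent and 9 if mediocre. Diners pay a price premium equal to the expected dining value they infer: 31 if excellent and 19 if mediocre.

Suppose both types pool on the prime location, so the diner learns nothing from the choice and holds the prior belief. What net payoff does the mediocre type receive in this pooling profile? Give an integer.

Pooled price premium = 1/2·31 + 1/2·19 = 25.
mediocre pays cost 9 for the prime location, so net payoff = 25 − 9 = 16.

16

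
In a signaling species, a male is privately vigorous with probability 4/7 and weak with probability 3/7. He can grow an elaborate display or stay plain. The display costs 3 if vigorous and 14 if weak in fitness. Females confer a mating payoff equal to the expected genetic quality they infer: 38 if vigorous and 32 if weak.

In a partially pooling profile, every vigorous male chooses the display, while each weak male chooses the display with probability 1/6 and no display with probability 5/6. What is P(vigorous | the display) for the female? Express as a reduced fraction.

8/9

P(the display) = (4/7)·1 + (3/7)·(1/6) = 9/14.
By Bayes' rule, P(vigorous | the display) = (4/7) / (9/14) = 8/9.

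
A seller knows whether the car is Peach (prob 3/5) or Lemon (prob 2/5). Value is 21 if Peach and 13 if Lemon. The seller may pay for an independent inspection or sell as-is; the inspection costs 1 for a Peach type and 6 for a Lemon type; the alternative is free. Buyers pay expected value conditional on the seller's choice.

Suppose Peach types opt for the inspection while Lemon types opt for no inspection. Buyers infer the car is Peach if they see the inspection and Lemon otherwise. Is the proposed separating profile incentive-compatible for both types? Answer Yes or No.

Under these beliefs, the inspection earns price 21 and no inspection earns price 13.
Peach: the inspection nets 21 − 1 = 20; no inspection nets 13. Peach prefers the inspection.
Lemon: the inspection nets 21 − 6 = 15; no inspection nets 13. Lemon would deviate to the inspection.
Lemon has a profitable deviation, so the profile is not an equilibrium.

No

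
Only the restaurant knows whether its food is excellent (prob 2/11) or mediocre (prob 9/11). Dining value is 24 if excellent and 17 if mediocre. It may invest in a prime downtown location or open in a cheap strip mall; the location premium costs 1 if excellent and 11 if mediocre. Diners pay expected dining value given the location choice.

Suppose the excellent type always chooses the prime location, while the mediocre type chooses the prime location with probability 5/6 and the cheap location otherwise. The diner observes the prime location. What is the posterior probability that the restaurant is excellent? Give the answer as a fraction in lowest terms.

4/19

P(the prime location) = (2/11)·1 + (9/11)·(5/6) = 19/22.
By Bayes' rule, P(excellent | the prime location) = (2/11) / (19/22) = 4/19.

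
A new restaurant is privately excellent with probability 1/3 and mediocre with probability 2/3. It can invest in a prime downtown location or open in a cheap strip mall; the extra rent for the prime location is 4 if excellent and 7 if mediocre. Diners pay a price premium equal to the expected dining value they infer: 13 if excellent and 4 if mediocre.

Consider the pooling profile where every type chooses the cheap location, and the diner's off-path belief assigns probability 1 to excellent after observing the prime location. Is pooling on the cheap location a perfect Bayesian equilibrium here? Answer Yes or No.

On path, the diner holds the prior and pays 1/3·13 + 2/3·4 = 7. Off path (the prime location), believing excellent, it pays 13.
excellent: the cheap location nets 7; the prime location nets 13 − 4 = 9. excellent would deviate.
mediocre: the cheap location nets 7; the prime location nets 13 − 7 = 6. mediocre stays.
A type deviates, so pooling fails.

No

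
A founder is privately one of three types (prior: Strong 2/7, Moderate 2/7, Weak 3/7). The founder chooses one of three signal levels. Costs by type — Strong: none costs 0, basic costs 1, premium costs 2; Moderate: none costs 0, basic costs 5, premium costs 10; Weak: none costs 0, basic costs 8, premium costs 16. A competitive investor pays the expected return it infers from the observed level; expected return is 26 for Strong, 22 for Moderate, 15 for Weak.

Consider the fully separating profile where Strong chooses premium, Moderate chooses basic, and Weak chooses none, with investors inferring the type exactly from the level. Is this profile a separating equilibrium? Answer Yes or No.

Yes

Separating valuations: premium → 26, basic → 22, none → 15.
Strong (assigned premium): none: 15 − 0 = 15; basic: 22 − 1 = 21; premium: 26 − 2 = 24. Strong stays.
Moderate (assigned basic): none: 15 − 0 = 15; basic: 22 − 5 = 17; premium: 26 − 10 = 16. Moderate stays.
Weak (assigned none): none: 15 − 0 = 15; basic: 22 − 8 = 14; premium: 26 − 16 = 10. Weak stays.
Every type prefers its assigned level; separation holds.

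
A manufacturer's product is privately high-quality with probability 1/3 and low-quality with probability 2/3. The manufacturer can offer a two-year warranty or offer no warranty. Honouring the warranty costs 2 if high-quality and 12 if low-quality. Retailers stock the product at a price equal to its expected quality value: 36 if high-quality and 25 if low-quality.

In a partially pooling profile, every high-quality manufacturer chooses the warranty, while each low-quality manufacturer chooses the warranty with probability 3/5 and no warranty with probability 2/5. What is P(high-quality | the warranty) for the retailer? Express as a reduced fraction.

5/11

P(the warranty) = (1/3)·1 + (2/3)·(3/5) = 11/15.
By Bayes' rule, P(high-quality | the warranty) = (1/3) / (11/15) = 5/11.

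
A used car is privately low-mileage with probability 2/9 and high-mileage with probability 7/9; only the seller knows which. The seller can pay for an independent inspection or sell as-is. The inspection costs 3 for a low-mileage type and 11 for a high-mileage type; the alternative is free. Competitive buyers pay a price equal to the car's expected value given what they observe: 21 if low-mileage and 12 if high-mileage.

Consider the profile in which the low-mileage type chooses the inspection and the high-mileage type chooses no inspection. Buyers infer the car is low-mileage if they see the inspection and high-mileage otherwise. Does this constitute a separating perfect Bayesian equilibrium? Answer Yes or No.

Under these beliefs, the inspection earns price 21 and no inspection earns price 12.
low-mileage: the inspection nets 21 − 3 = 18; no inspection nets 12. low-mileage prefers the inspection.
high-mileage: the inspection nets 21 − 11 = 10; no inspection nets 12. high-mileage prefers no inspection.
Neither type deviates, so the separating profile is an equilibrium.

Yes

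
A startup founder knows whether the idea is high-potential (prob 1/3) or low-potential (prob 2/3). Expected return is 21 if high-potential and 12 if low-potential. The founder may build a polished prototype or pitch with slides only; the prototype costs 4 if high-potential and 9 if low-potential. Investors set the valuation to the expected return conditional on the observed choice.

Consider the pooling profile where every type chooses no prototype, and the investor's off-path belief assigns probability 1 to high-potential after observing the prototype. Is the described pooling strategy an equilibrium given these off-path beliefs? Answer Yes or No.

No

On path, the investor holds the prior and pays 1/3·21 + 2/3·12 = 15. Off path (the prototype), believing high-potential, it pays 21.
high-potential: no prototype nets 15; the prototype nets 21 − 4 = 17. high-potential would deviate.
low-potential: no prototype nets 15; the prototype nets 21 − 9 = 12. low-potential stays.
A type deviates, so pooling fails.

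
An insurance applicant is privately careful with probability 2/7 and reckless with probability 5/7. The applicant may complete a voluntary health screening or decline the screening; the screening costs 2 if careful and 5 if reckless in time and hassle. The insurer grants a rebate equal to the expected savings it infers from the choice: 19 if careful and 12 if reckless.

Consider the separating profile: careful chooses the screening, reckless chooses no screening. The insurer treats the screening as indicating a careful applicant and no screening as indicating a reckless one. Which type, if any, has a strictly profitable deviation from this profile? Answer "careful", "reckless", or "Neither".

reckless

The screening pays 19; no screening pays 12.
careful: assigned the screening, nets 19 − 2 = 17; deviating to no screening nets 12.
reckless: assigned no screening, nets 12; deviating to the screening nets 19 − 5 = 14.
The reckless type gains 2 by deviating.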